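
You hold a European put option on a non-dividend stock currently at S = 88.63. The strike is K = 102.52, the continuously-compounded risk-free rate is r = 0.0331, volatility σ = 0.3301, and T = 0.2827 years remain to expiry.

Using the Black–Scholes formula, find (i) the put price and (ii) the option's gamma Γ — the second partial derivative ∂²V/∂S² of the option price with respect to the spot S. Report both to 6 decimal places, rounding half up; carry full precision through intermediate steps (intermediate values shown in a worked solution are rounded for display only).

price = 15.017576
Γ = 0.020235

σ√T = 0.3301·√0.2827 = 0.175513
d₁ = (ln(S/K) + (r+σ²/2)T) / (σ√T) = (ln(88.63/102.52) + (0.0331+0.3301²/2)·0.2827) / 0.175513 = (-0.145588 + 0.024760) / 0.175513 = -0.688428
d₂ = d₁ − σ√T = -0.688428 − 0.175513 = -0.863940
e^{−rT} = e^{−0.0331·0.2827} = 0.990686
N(−d₁) = 0.754408,  N(−d₂) = 0.806190
Put price V = K·e^{−rT}·N(−d₂) − S·N(−d₁) = 81.880783 − 66.863206 = 15.017576
φ(d₁) = (1/√(2π))·e^{−d₁²/2} = 0.314773
Γ = φ(d₁) / (S·σ·√T) = 0.020235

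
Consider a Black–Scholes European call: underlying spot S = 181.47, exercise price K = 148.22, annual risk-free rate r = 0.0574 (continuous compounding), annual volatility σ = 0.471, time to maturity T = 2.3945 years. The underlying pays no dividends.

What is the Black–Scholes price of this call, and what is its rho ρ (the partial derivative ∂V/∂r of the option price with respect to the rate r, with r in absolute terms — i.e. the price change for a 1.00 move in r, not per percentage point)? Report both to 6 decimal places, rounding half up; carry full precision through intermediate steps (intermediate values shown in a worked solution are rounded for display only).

σ√T = 0.471·√2.3945 = 0.728834
d₁ = (ln(S/K) + (r+σ²/2)T) / (σ√T) = (ln(181.47/148.22) + (0.0574+0.471²/2)·2.3945) / 0.728834 = (0.202393 + 0.403043) / 0.728834 = 0.830692
d₂ = d₁ − σ√T = 0.830692 − 0.728834 = 0.101858
e^{−rT} = e^{−0.0574·2.3945} = 0.871583
N(d₁) = 0.796926,  N(d₂) = 0.540565
Call price V = S·N(d₁) − K·e^{−rT}·N(d₂) = 144.618191 − 69.833502 = 74.784689
ρ = K·T·e^{−rT}·N(d₂) = 167.216321

price = 74.784689
ρ = 167.216321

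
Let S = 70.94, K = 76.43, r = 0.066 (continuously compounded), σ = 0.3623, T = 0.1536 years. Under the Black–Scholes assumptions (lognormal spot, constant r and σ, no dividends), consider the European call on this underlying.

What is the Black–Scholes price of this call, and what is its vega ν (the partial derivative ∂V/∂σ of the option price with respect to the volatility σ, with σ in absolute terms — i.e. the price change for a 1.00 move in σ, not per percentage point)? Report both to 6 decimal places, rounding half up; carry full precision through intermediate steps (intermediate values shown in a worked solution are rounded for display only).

σ√T = 0.3623·√0.1536 = 0.141992
d₁ = (ln(S/K) + (r+σ²/2)T) / (σ√T) = (ln(70.94/76.43) + (0.066+0.3623²/2)·0.1536) / 0.141992 = (-0.074541 + 0.020218) / 0.141992 = -0.382573
d₂ = d₁ − σ√T = -0.382573 − 0.141992 = -0.524565
e^{−rT} = e^{−0.066·0.1536} = 0.989914
N(d₁) = 0.351018,  N(d₂) = 0.299943
Call price V = S·N(d₁) − K·e^{−rT}·N(d₂) = 24.901220 − 22.693391 = 2.207829
φ(d₁) = (1/√(2π))·e^{−d₁²/2} = 0.370790
ν = S·φ(d₁)·√T = 10.308955

price = 2.207829
ν = 10.308955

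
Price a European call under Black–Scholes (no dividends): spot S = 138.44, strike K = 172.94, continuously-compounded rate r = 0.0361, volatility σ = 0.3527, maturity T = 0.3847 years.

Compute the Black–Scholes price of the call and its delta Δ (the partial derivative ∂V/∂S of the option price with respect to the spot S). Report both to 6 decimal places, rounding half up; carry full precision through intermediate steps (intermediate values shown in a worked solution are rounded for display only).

σ√T = 0.3527·√0.3847 = 0.218759
d₁ = (ln(S/K) + (r+σ²/2)T) / (σ√T) = (ln(138.44/172.94) + (0.0361+0.3527²/2)·0.3847) / 0.218759 = (-0.222508 + 0.037815) / 0.218759 = -0.844271
d₂ = d₁ − σ√T = -0.844271 − 0.218759 = -1.063031
e^{−rT} = e^{−0.0361·0.3847} = 0.986208
N(d₁) = 0.199259,  N(d₂) = 0.143884
Call price V = S·N(d₁) − K·e^{−rT}·N(d₂) = 27.585404 − 24.540123 = 3.045281
Δ = N(d₁) = 0.199259

price = 3.045281
Δ = 0.199259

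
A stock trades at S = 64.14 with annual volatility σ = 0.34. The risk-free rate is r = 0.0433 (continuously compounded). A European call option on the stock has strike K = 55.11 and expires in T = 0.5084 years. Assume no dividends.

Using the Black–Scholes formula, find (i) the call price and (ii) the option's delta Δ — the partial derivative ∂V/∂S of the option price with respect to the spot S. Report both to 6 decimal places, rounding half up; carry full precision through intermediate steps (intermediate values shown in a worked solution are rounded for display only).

price = 12.201443
Δ = 0.798964

σ√T = 0.34·√0.5084 = 0.242427
d₁ = (ln(S/K) + (r+σ²/2)T) / (σ√T) = (ln(64.14/55.11) + (0.0433+0.34²/2)·0.5084) / 0.242427 = (0.151737 + 0.051399) / 0.242427 = 0.837926
d₂ = d₁ − σ√T = 0.837926 − 0.242427 = 0.595499
e^{−rT} = e^{−0.0433·0.5084} = 0.978227
N(d₁) = 0.798964,  N(d₂) = 0.724245
Call price V = S·N(d₁) − K·e^{−rT}·N(d₂) = 51.245545 − 39.044102 = 12.201443
Δ = N(d₁) = 0.798964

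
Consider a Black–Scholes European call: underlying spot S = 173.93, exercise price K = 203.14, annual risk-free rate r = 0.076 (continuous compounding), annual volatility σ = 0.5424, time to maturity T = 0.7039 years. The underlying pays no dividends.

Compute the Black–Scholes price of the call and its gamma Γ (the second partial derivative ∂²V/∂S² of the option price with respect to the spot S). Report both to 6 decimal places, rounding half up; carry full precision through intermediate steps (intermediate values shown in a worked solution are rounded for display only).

price = 24.474186
Γ = 0.005040

σ√T = 0.5424·√0.7039 = 0.455067
d₁ = (ln(S/K) + (r+σ²/2)T) / (σ√T) = (ln(173.93/203.14) + (0.076+0.5424²/2)·0.7039) / 0.455067 = (-0.155242 + 0.157039) / 0.455067 = 0.003948
d₂ = d₁ − σ√T = 0.003948 − 0.455067 = -0.451118
e^{−rT} = e^{−0.076·0.7039} = 0.947909
N(d₁) = 0.501575,  N(d₂) = 0.325952
Call price V = S·N(d₁) − K·e^{−rT}·N(d₂) = 87.238977 − 62.764791 = 24.474186
φ(d₁) = (1/√(2π))·e^{−d₁²/2} = 0.398939
Γ = φ(d₁) / (S·σ·√T) = 0.005040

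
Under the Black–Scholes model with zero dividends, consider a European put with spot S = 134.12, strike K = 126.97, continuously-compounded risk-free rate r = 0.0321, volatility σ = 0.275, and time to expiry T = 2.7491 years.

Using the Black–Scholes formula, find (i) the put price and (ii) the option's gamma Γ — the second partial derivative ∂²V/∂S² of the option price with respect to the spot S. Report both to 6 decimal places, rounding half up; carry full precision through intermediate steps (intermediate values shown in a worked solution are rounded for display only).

price = 14.718514
Γ = 0.005633

σ√T = 0.275·√2.7491 = 0.455961
d₁ = (ln(S/K) + (r+σ²/2)T) / (σ√T) = (ln(134.12/126.97) + (0.0321+0.275²/2)·2.7491) / 0.455961 = (0.054784 + 0.192196) / 0.455961 = 0.541670
d₂ = d₁ − σ√T = 0.541670 − 0.455961 = 0.085709
e^{−rT} = e^{−0.0321·2.7491} = 0.915536
N(−d₁) = 0.294023,  N(−d₂) = 0.465849
Put price V = K·e^{−rT}·N(−d₂) − S·N(−d₁) = 54.152870 − 39.434356 = 14.718514
φ(d₁) = (1/√(2π))·e^{−d₁²/2} = 0.344507
Γ = φ(d₁) / (S·σ·√T) = 0.005633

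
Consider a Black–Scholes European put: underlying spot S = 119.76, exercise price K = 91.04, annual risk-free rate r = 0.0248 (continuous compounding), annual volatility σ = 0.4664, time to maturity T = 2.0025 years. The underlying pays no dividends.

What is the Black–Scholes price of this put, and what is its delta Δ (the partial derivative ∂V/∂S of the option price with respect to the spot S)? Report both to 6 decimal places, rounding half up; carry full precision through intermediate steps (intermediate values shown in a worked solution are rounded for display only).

σ√T = 0.4664·√2.0025 = 0.660001
d₁ = (ln(S/K) + (r+σ²/2)T) / (σ√T) = (ln(119.76/91.04) + (0.0248+0.4664²/2)·2.0025) / 0.660001 = (0.274191 + 0.267463) / 0.660001 = 0.820686
d₂ = d₁ − σ√T = 0.820686 − 0.660001 = 0.160684
e^{−rT} = e^{−0.0248·2.0025} = 0.951551
N(−d₁) = 0.205913,  N(−d₂) = 0.436171
Put price V = K·e^{−rT}·N(−d₂) − S·N(−d₁) = 37.785146 − 24.660100 = 13.125046
Δ = −N(−d₁) = -0.205913

price = 13.125046
Δ = -0.205913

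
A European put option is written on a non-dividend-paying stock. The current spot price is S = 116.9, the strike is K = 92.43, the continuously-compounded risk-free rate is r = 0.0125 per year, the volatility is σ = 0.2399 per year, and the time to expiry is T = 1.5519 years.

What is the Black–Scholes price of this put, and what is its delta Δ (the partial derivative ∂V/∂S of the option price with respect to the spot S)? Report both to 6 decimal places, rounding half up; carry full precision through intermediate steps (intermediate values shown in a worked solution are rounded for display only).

price = 3.355867
Δ = -0.158601

σ√T = 0.2399·√1.5519 = 0.298856
d₁ = (ln(S/K) + (r+σ²/2)T) / (σ√T) = (ln(116.9/92.43) + (0.0125+0.2399²/2)·1.5519) / 0.298856 = (0.234867 + 0.064056) / 0.298856 = 1.000226
d₂ = d₁ − σ√T = 1.000226 − 0.298856 = 0.701369
e^{−rT} = e^{−0.0125·1.5519} = 0.980788
N(−d₁) = 0.158601,  N(−d₂) = 0.241536
Put price V = K·e^{−rT}·N(−d₂) − S·N(−d₁) = 21.896287 − 18.540420 = 3.355867
Δ = −N(−d₁) = -0.158601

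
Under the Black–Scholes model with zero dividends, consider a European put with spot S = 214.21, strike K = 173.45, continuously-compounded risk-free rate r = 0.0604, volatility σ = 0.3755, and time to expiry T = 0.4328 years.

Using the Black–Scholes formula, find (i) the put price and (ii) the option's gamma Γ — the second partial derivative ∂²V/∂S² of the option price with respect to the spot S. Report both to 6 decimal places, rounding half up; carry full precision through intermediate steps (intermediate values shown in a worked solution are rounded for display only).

σ√T = 0.3755·√0.4328 = 0.247032
d₁ = (ln(S/K) + (r+σ²/2)T) / (σ√T) = (ln(214.21/173.45) + (0.0604+0.3755²/2)·0.4328) / 0.247032 = (0.211067 + 0.056654) / 0.247032 = 1.083750
d₂ = d₁ − σ√T = 1.083750 − 0.247032 = 0.836717
e^{−rT} = e^{−0.0604·0.4328} = 0.974198
N(−d₁) = 0.139238,  N(−d₂) = 0.201376
Put price V = K·e^{−rT}·N(−d₂) − S·N(−d₁) = 34.027377 − 29.826156 = 4.201222
φ(d₁) = (1/√(2π))·e^{−d₁²/2} = 0.221752
Γ = φ(d₁) / (S·σ·√T) = 0.004191

price = 4.201222
Γ = 0.004191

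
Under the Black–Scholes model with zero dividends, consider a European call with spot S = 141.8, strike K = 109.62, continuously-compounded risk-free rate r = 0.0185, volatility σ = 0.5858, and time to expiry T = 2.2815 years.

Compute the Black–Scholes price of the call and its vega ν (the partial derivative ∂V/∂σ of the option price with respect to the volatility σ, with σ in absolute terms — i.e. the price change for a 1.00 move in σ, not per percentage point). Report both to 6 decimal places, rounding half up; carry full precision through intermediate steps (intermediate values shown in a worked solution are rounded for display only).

σ√T = 0.5858·√2.2815 = 0.884830
d₁ = (ln(S/K) + (r+σ²/2)T) / (σ√T) = (ln(141.8/109.62) + (0.0185+0.5858²/2)·2.2815) / 0.884830 = (0.257398 + 0.433669) / 0.884830 = 0.781017
d₂ = d₁ − σ√T = 0.781017 − 0.884830 = -0.103812
e^{−rT} = e^{−0.0185·2.2815} = 0.958671
N(d₁) = 0.782604,  N(d₂) = 0.458659
Call price V = S·N(d₁) − K·e^{−rT}·N(d₂) = 110.973225 − 48.200251 = 62.772974
φ(d₁) = (1/√(2π))·e^{−d₁²/2} = 0.294071
ν = S·φ(d₁)·√T = 62.985317

price = 62.772974
ν = 62.985317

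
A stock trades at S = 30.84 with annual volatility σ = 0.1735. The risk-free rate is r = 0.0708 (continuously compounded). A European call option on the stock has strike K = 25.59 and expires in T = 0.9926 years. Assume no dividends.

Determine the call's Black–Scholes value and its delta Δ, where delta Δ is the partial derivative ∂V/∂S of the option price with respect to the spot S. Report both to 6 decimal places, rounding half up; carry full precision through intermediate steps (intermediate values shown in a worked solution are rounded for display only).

price = 7.128052
Δ = 0.942089

σ√T = 0.1735·√0.9926 = 0.172857
d₁ = (ln(S/K) + (r+σ²/2)T) / (σ√T) = (ln(30.84/25.59) + (0.0708+0.1735²/2)·0.9926) / 0.172857 = (0.186611 + 0.085216) / 0.172857 = 1.572554
d₂ = d₁ − σ√T = 1.572554 − 0.172857 = 1.399697
e^{−rT} = e^{−0.0708·0.9926} = 0.932136
N(d₁) = 0.942089,  N(d₂) = 0.919198
Call price V = S·N(d₁) − K·e^{−rT}·N(d₂) = 29.054022 − 21.925971 = 7.128052
Δ = N(d₁) = 0.942089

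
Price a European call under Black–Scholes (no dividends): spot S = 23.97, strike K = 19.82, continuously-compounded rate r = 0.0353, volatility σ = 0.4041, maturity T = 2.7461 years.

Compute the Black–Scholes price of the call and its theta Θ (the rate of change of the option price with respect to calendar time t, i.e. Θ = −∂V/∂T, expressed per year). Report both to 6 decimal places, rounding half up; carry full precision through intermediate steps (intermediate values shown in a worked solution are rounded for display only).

σ√T = 0.4041·√2.7461 = 0.669649
d₁ = (ln(S/K) + (r+σ²/2)T) / (σ√T) = (ln(23.97/19.82) + (0.0353+0.4041²/2)·2.7461) / 0.669649 = (0.190112 + 0.321152) / 0.669649 = 0.763480
d₂ = d₁ − σ√T = 0.763480 − 0.669649 = 0.093832
e^{−rT} = e^{−0.0353·2.7461} = 0.907613
N(d₁) = 0.777411,  N(d₂) = 0.537379
Call price V = S·N(d₁) − K·e^{−rT}·N(d₂) = 18.634553 − 9.666841 = 8.967712
φ(d₁) = (1/√(2π))·e^{−d₁²/2} = 0.298081
Θ = −S·φ(d₁)·σ/(2√T) − r·K·e^{−rT}·N(d₂) = −0.871171 − 0.341240 = -1.212410

price = 8.967712
Θ = -1.212410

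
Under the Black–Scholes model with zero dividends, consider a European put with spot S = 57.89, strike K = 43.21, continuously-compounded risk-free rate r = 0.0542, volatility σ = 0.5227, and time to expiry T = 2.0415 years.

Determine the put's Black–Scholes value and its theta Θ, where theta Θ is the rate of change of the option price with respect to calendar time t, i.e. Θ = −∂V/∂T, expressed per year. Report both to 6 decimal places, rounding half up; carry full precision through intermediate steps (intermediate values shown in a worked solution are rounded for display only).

price = 6.333224
Θ = -1.874233

σ√T = 0.5227·√2.0415 = 0.746839
d₁ = (ln(S/K) + (r+σ²/2)T) / (σ√T) = (ln(57.89/43.21) + (0.0542+0.5227²/2)·2.0415) / 0.746839 = (0.292473 + 0.389534) / 0.746839 = 0.913190
d₂ = d₁ − σ√T = 0.913190 − 0.746839 = 0.166351
e^{−rT} = e^{−0.0542·2.0415} = 0.895253
N(−d₁) = 0.180571,  N(−d₂) = 0.433940
Put price V = K·e^{−rT}·N(−d₂) − S·N(−d₁) = 16.786491 − 10.453267 = 6.333224
φ(d₁) = (1/√(2π))·e^{−d₁²/2} = 0.262922
Θ = −S·φ(d₁)·σ/(2√T) + r·K·e^{−rT}·N(−d₂) = −2.784061 + 0.909828 = -1.874233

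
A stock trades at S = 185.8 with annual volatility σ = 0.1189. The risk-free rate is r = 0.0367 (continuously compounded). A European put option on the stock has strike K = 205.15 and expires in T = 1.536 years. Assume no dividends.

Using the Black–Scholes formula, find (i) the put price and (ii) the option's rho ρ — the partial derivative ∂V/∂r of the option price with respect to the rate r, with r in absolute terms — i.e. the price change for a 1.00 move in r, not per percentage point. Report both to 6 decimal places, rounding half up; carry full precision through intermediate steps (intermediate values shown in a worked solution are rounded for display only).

σ√T = 0.1189·√1.536 = 0.147359
d₁ = (ln(S/K) + (r+σ²/2)T) / (σ√T) = (ln(185.8/205.15) + (0.0367+0.1189²/2)·1.536) / 0.147359 = (-0.099071 + 0.067229) / 0.147359 = -0.216084
d₂ = d₁ − σ√T = -0.216084 − 0.147359 = -0.363444
e^{−rT} = e^{−0.0367·1.536} = 0.945188
N(−d₁) = 0.585539,  N(−d₂) = 0.641863
Put price V = K·e^{−rT}·N(−d₂) − S·N(−d₁) = 124.460716 − 108.793138 = 15.667578
ρ = −K·T·e^{−rT}·N(−d₂) = -191.171660

price = 15.667578
ρ = -191.171660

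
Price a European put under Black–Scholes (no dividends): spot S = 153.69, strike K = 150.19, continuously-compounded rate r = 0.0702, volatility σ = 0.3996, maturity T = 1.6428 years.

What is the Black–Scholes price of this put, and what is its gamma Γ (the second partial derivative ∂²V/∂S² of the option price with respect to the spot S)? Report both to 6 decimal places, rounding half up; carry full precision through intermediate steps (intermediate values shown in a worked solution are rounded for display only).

price = 20.155717
Γ = 0.004413

σ√T = 0.3996·√1.6428 = 0.512174
d₁ = (ln(S/K) + (r+σ²/2)T) / (σ√T) = (ln(153.69/150.19) + (0.0702+0.3996²/2)·1.6428) / 0.512174 = (0.023036 + 0.246486) / 0.512174 = 0.526231
d₂ = d₁ − σ√T = 0.526231 − 0.512174 = 0.014057
e^{−rT} = e^{−0.0702·1.6428} = 0.891077
N(−d₁) = 0.299364,  N(−d₂) = 0.494392
Put price V = K·e^{−rT}·N(−d₂) − S·N(−d₁) = 66.164922 − 46.009205 = 20.155717
φ(d₁) = (1/√(2π))·e^{−d₁²/2} = 0.347358
Γ = φ(d₁) / (S·σ·√T) = 0.004413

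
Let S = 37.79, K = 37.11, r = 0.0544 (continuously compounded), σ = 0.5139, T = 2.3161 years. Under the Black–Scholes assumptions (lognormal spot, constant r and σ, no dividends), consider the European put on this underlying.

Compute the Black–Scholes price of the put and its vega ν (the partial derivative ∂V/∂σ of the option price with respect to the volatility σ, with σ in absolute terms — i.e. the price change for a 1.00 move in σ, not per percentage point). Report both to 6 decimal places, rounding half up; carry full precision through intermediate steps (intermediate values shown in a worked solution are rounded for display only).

price = 8.361037
ν = 19.443765

σ√T = 0.5139·√2.3161 = 0.782091
d₁ = (ln(S/K) + (r+σ²/2)T) / (σ√T) = (ln(37.79/37.11) + (0.0544+0.5139²/2)·2.3161) / 0.782091 = (0.018158 + 0.431829) / 0.782091 = 0.575364
d₂ = d₁ − σ√T = 0.575364 − 0.782091 = -0.206727
e^{−rT} = e^{−0.0544·2.3161} = 0.881619
N(−d₁) = 0.282523,  N(−d₂) = 0.581888
Put price V = K·e^{−rT}·N(−d₂) − S·N(−d₁) = 19.037564 − 10.676527 = 8.361037
φ(d₁) = (1/√(2π))·e^{−d₁²/2} = 0.338084
ν = S·φ(d₁)·√T = 19.443765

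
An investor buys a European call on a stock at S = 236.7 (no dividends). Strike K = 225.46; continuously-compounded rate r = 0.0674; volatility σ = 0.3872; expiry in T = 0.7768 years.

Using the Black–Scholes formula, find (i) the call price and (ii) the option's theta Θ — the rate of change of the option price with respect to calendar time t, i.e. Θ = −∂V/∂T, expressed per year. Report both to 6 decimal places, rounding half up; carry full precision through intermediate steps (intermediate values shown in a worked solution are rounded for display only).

price = 43.212796
Θ = -26.532577

σ√T = 0.3872·√0.7768 = 0.341264
d₁ = (ln(S/K) + (r+σ²/2)T) / (σ√T) = (ln(236.7/225.46) + (0.0674+0.3872²/2)·0.7768) / 0.341264 = (0.048651 + 0.110587) / 0.341264 = 0.466611
d₂ = d₁ − σ√T = 0.466611 − 0.341264 = 0.125348
e^{−rT} = e^{−0.0674·0.7768} = 0.948991
N(d₁) = 0.679611,  N(d₂) = 0.549876
Call price V = S·N(d₁) − K·e^{−rT}·N(d₂) = 160.863936 − 117.651140 = 43.212796
φ(d₁) = (1/√(2π))·e^{−d₁²/2} = 0.357793
Θ = −S·φ(d₁)·σ/(2√T) − r·K·e^{−rT}·N(d₂) = −18.602890 − 7.929687 = -26.532577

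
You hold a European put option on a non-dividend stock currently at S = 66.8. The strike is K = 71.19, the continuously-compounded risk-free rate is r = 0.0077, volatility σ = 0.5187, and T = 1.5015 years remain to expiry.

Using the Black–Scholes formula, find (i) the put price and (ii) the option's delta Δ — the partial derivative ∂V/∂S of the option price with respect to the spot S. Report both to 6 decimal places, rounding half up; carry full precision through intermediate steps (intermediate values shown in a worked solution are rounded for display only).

price = 18.943918
Δ = -0.406776

σ√T = 0.5187·√1.5015 = 0.635593
d₁ = (ln(S/K) + (r+σ²/2)T) / (σ√T) = (ln(66.8/71.19) + (0.0077+0.5187²/2)·1.5015) / 0.635593 = (-0.063649 + 0.213551) / 0.635593 = 0.235845
d₂ = d₁ − σ√T = 0.235845 − 0.635593 = -0.399748
e^{−rT} = e^{−0.0077·1.5015} = 0.988505
N(−d₁) = 0.406776,  N(−d₂) = 0.655329
Put price V = K·e^{−rT}·N(−d₂) − S·N(−d₁) = 46.116588 − 27.172670 = 18.943918
Δ = −N(−d₁) = -0.406776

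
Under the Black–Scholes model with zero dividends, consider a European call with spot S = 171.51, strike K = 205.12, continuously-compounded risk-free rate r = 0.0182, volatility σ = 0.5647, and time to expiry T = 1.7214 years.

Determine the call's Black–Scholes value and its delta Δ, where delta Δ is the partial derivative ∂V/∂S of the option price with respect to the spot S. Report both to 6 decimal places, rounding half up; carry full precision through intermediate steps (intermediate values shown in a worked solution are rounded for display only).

price = 40.866982
Δ = 0.567966

σ√T = 0.5647·√1.7214 = 0.740898
d₁ = (ln(S/K) + (r+σ²/2)T) / (σ√T) = (ln(171.51/205.12) + (0.0182+0.5647²/2)·1.7214) / 0.740898 = (-0.178954 + 0.305795) / 0.740898 = 0.171199
d₂ = d₁ − σ√T = 0.171199 − 0.740898 = -0.569699
e^{−rT} = e^{−0.0182·1.7214} = 0.969156
N(d₁) = 0.567966,  N(d₂) = 0.284441
Call price V = S·N(d₁) − K·e^{−rT}·N(d₂) = 97.411915 − 56.544933 = 40.866982
Δ = N(d₁) = 0.567966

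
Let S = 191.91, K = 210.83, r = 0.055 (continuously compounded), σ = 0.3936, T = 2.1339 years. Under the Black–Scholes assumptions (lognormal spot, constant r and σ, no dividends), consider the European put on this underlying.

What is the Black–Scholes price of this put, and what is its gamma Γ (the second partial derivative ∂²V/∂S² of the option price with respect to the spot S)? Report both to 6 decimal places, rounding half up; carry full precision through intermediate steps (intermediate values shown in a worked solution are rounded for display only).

σ√T = 0.3936·√2.1339 = 0.574966
d₁ = (ln(S/K) + (r+σ²/2)T) / (σ√T) = (ln(191.91/210.83) + (0.055+0.3936²/2)·2.1339) / 0.574966 = (-0.094026 + 0.282657) / 0.574966 = 0.328075
d₂ = d₁ − σ√T = 0.328075 − 0.574966 = -0.246891
e^{−rT} = e^{−0.055·2.1339} = 0.889261
N(−d₁) = 0.371428,  N(−d₂) = 0.597504
Put price V = K·e^{−rT}·N(−d₂) − S·N(−d₁) = 112.021740 − 71.280665 = 40.741075
φ(d₁) = (1/√(2π))·e^{−d₁²/2} = 0.378040
Γ = φ(d₁) / (S·σ·√T) = 0.003426

price = 40.741075
Γ = 0.003426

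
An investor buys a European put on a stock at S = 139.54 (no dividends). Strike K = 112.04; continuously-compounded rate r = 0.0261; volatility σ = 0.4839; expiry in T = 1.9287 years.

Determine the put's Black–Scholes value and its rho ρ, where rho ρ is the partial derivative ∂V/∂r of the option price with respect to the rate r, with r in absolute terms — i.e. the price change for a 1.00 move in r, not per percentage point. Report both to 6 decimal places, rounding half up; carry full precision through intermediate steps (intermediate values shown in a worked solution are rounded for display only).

price = 18.337770
ρ = -97.375277

σ√T = 0.4839·√1.9287 = 0.672029
d₁ = (ln(S/K) + (r+σ²/2)T) / (σ√T) = (ln(139.54/112.04) + (0.0261+0.4839²/2)·1.9287) / 0.672029 = (0.219495 + 0.276151) / 0.672029 = 0.737536
d₂ = d₁ − σ√T = 0.737536 − 0.672029 = 0.065508
e^{−rT} = e^{−0.0261·1.9287} = 0.950907
N(−d₁) = 0.230398,  N(−d₂) = 0.473885
Put price V = K·e^{−rT}·N(−d₂) − S·N(−d₁) = 50.487518 − 32.149748 = 18.337770
ρ = −K·T·e^{−rT}·N(−d₂) = -97.375277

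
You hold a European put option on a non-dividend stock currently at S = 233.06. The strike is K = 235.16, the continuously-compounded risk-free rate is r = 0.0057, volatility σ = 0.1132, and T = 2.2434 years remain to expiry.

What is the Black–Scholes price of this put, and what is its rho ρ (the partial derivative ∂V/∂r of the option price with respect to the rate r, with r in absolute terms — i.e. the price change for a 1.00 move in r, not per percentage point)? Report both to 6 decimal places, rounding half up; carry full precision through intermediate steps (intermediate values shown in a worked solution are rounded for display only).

σ√T = 0.1132·√2.2434 = 0.169551
d₁ = (ln(S/K) + (r+σ²/2)T) / (σ√T) = (ln(233.06/235.16) + (0.0057+0.1132²/2)·2.2434) / 0.169551 = (-0.008970 + 0.027161) / 0.169551 = 0.107289
d₂ = d₁ − σ√T = 0.107289 − 0.169551 = -0.062262
e^{−rT} = e^{−0.0057·2.2434} = 0.987294
N(−d₁) = 0.457280,  N(−d₂) = 0.524823
Put price V = K·e^{−rT}·N(−d₂) − S·N(−d₁) = 121.849209 − 106.573655 = 15.275554
ρ = −K·T·e^{−rT}·N(−d₂) = -273.356516

price = 15.275554
ρ = -273.356516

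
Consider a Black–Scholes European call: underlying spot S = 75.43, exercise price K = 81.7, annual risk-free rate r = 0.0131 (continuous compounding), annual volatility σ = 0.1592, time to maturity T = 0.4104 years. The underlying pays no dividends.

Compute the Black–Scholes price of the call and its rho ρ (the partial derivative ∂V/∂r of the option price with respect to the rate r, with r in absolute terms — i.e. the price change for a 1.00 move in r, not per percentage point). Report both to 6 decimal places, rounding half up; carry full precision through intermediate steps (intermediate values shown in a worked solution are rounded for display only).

price = 1.082808
ρ = 7.248271

σ√T = 0.1592·√0.4104 = 0.101987
d₁ = (ln(S/K) + (r+σ²/2)T) / (σ√T) = (ln(75.43/81.7) + (0.0131+0.1592²/2)·0.4104) / 0.101987 = (-0.079849 + 0.010577) / 0.101987 = -0.679221
d₂ = d₁ − σ√T = -0.679221 − 0.101987 = -0.781208
e^{−rT} = e^{−0.0131·0.4104} = 0.994638
N(d₁) = 0.248499,  N(d₂) = 0.217340
Call price V = S·N(d₁) − K·e^{−rT}·N(d₂) = 18.744286 − 17.661478 = 1.082808
ρ = K·T·e^{−rT}·N(d₂) = 7.248271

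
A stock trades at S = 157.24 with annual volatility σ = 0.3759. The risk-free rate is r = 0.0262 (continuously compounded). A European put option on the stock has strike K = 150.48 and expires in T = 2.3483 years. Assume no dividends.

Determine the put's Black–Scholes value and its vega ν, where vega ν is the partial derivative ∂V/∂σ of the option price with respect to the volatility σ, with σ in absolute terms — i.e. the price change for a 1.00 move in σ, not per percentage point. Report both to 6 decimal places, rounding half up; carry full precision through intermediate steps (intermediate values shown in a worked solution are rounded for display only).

price = 26.537464
ν = 86.030986

σ√T = 0.3759·√2.3483 = 0.576035
d₁ = (ln(S/K) + (r+σ²/2)T) / (σ√T) = (ln(157.24/150.48) + (0.0262+0.3759²/2)·2.3483) / 0.576035 = (0.043943 + 0.227434) / 0.576035 = 0.471112
d₂ = d₁ − σ√T = 0.471112 − 0.576035 = -0.104924
e^{−rT} = e^{−0.0262·2.3483} = 0.940329
N(−d₁) = 0.318781,  N(−d₂) = 0.541782
Put price V = K·e^{−rT}·N(−d₂) − S·N(−d₁) = 76.662513 − 50.125049 = 26.537464
φ(d₁) = (1/√(2π))·e^{−d₁²/2} = 0.357039
ν = S·φ(d₁)·√T = 86.030986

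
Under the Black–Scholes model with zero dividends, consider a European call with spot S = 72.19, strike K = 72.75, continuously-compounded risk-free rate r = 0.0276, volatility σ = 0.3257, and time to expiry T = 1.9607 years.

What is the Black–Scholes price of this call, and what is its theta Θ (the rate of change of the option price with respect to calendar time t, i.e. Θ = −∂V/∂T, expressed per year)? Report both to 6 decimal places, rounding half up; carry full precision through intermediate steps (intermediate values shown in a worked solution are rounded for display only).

price = 14.427100
Θ = -4.027650

σ√T = 0.3257·√1.9607 = 0.456061
d₁ = (ln(S/K) + (r+σ²/2)T) / (σ√T) = (ln(72.19/72.75) + (0.0276+0.3257²/2)·1.9607) / 0.456061 = (-0.007727 + 0.158111) / 0.456061 = 0.329745
d₂ = d₁ − σ√T = 0.329745 − 0.456061 = -0.126316
e^{−rT} = e^{−0.0276·1.9607} = 0.947323
N(d₁) = 0.629204,  N(d₂) = 0.449741
Call price V = S·N(d₁) − K·e^{−rT}·N(d₂) = 45.422212 − 30.995113 = 14.427100
φ(d₁) = (1/√(2π))·e^{−d₁²/2} = 0.377832
Θ = −S·φ(d₁)·σ/(2√T) − r·K·e^{−rT}·N(d₂) = −3.172185 − 0.855465 = -4.027650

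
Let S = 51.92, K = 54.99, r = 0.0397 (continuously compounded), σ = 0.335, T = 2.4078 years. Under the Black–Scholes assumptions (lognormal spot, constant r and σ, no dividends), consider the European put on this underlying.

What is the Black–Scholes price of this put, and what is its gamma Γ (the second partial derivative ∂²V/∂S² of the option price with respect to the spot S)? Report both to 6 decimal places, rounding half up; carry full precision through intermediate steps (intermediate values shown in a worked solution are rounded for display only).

price = 9.503839
Γ = 0.013983

σ√T = 0.335·√2.4078 = 0.519822
d₁ = (ln(S/K) + (r+σ²/2)T) / (σ√T) = (ln(51.92/54.99) + (0.0397+0.335²/2)·2.4078) / 0.519822 = (-0.057447 + 0.230697) / 0.519822 = 0.333287
d₂ = d₁ − σ√T = 0.333287 − 0.519822 = -0.186535
e^{−rT} = e^{−0.0397·2.4078} = 0.908837
N(−d₁) = 0.369459,  N(−d₂) = 0.573988
Put price V = K·e^{−rT}·N(−d₂) − S·N(−d₁) = 28.686141 − 19.182302 = 9.503839
φ(d₁) = (1/√(2π))·e^{−d₁²/2} = 0.377389
Γ = φ(d₁) / (S·σ·√T) = 0.013983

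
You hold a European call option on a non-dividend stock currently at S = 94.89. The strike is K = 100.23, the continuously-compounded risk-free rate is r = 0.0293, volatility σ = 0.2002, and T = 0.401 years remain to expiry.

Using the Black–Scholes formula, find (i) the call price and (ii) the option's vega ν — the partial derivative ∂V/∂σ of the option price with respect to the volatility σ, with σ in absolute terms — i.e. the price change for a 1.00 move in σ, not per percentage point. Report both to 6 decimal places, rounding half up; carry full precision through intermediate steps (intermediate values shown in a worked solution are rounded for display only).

σ√T = 0.2002·√0.401 = 0.126776
d₁ = (ln(S/K) + (r+σ²/2)T) / (σ√T) = (ln(94.89/100.23) + (0.0293+0.2002²/2)·0.401) / 0.126776 = (-0.054749 + 0.019785) / 0.126776 = -0.275793
d₂ = d₁ − σ√T = -0.275793 − 0.126776 = -0.402569
e^{−rT} = e^{−0.0293·0.401} = 0.988319
N(d₁) = 0.391354,  N(d₂) = 0.343633
Call price V = S·N(d₁) − K·e^{−rT}·N(d₂) = 37.135536 − 34.040005 = 3.095532
φ(d₁) = (1/√(2π))·e^{−d₁²/2} = 0.384055
ν = S·φ(d₁)·√T = 23.077358

price = 3.095532
ν = 23.077358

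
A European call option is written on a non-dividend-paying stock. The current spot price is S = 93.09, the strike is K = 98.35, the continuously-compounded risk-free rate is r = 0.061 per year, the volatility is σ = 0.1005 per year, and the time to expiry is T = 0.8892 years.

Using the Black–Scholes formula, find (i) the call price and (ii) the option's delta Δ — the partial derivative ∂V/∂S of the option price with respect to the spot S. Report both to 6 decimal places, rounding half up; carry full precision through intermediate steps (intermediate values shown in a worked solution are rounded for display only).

price = 3.485807
Δ = 0.515849

σ√T = 0.1005·√0.8892 = 0.094769
d₁ = (ln(S/K) + (r+σ²/2)T) / (σ√T) = (ln(93.09/98.35) + (0.061+0.1005²/2)·0.8892) / 0.094769 = (-0.054966 + 0.058732) / 0.094769 = 0.039739
d₂ = d₁ − σ√T = 0.039739 − 0.094769 = -0.055030
e^{−rT} = e^{−0.061·0.8892} = 0.947204
N(d₁) = 0.515849,  N(d₂) = 0.478057
Call price V = S·N(d₁) − K·e^{−rT}·N(d₂) = 48.020409 − 44.534603 = 3.485807
Δ = N(d₁) = 0.515849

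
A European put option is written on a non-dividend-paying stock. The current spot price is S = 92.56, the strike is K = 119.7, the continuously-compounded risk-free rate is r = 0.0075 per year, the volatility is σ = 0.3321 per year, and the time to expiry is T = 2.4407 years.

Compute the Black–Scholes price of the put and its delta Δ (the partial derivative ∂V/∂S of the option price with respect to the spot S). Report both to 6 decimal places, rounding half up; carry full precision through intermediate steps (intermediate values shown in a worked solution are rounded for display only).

price = 36.161334
Δ = -0.579612

σ√T = 0.3321·√2.4407 = 0.518831
d₁ = (ln(S/K) + (r+σ²/2)T) / (σ√T) = (ln(92.56/119.7) + (0.0075+0.3321²/2)·2.4407) / 0.518831 = (-0.257132 + 0.152898) / 0.518831 = -0.200900
d₂ = d₁ − σ√T = -0.200900 − 0.518831 = -0.719732
e^{−rT} = e^{−0.0075·2.4407} = 0.981861
N(−d₁) = 0.579612,  N(−d₂) = 0.764155
Put price V = K·e^{−rT}·N(−d₂) − S·N(−d₁) = 89.810199 − 53.648865 = 36.161334
Δ = −N(−d₁) = -0.579612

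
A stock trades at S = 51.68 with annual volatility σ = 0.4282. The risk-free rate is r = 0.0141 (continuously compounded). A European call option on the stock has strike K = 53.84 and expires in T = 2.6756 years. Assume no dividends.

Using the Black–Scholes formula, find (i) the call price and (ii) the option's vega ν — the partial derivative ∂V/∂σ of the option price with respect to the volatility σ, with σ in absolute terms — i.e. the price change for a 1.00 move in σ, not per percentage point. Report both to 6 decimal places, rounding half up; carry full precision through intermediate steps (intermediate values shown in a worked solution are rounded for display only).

σ√T = 0.4282·√2.6756 = 0.700418
d₁ = (ln(S/K) + (r+σ²/2)T) / (σ√T) = (ln(51.68/53.84) + (0.0141+0.4282²/2)·2.6756) / 0.700418 = (-0.040946 + 0.283019) / 0.700418 = 0.345612
d₂ = d₁ − σ√T = 0.345612 − 0.700418 = -0.354806
e^{−rT} = e^{−0.0141·2.6756} = 0.962977
N(d₁) = 0.635183,  N(d₂) = 0.361367
Call price V = S·N(d₁) − K·e^{−rT}·N(d₂) = 32.826247 − 18.735700 = 14.090548
φ(d₁) = (1/√(2π))·e^{−d₁²/2} = 0.375813
ν = S·φ(d₁)·√T = 31.769139

price = 14.090548
ν = 31.769139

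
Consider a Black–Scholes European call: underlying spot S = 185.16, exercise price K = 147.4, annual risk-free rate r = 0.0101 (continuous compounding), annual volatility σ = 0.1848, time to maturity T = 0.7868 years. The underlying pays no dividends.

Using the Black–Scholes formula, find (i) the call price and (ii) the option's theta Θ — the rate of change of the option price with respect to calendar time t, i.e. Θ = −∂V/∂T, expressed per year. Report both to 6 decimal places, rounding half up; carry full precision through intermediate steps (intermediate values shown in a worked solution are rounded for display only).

price = 39.829982
Θ = -3.765339

σ√T = 0.1848·√0.7868 = 0.163921
d₁ = (ln(S/K) + (r+σ²/2)T) / (σ√T) = (ln(185.16/147.4) + (0.0101+0.1848²/2)·0.7868) / 0.163921 = (0.228070 + 0.021382) / 0.163921 = 1.521784
d₂ = d₁ − σ√T = 1.521784 − 0.163921 = 1.357863
e^{−rT} = e^{−0.0101·0.7868} = 0.992085
N(d₁) = 0.935968,  N(d₂) = 0.912746
Call price V = S·N(d₁) − K·e^{−rT}·N(d₂) = 173.303899 − 133.473918 = 39.829982
φ(d₁) = (1/√(2π))·e^{−d₁²/2} = 0.125324
Θ = −S·φ(d₁)·σ/(2√T) − r·K·e^{−rT}·N(d₂) = −2.417252 − 1.348087 = -3.765339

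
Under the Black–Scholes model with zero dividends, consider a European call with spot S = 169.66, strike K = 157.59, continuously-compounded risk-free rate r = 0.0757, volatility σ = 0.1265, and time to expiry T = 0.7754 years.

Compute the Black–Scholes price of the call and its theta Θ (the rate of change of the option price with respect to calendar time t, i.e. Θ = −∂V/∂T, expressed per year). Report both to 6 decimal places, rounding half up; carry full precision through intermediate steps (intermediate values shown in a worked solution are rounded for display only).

σ√T = 0.1265·√0.7754 = 0.111392
d₁ = (ln(S/K) + (r+σ²/2)T) / (σ√T) = (ln(169.66/157.59) + (0.0757+0.1265²/2)·0.7754) / 0.111392 = (0.073800 + 0.064902) / 0.111392 = 1.245168
d₂ = d₁ − σ√T = 1.245168 − 0.111392 = 1.133776
e^{−rT} = e^{−0.0757·0.7754} = 0.942992
N(d₁) = 0.893465,  N(d₂) = 0.871556
Call price V = S·N(d₁) − K·e^{−rT}·N(d₂) = 151.585270 − 129.518471 = 22.066798
φ(d₁) = (1/√(2π))·e^{−d₁²/2} = 0.183753
Θ = −S·φ(d₁)·σ/(2√T) − r·K·e^{−rT}·N(d₂) = −2.239302 − 9.804548 = -12.043850

price = 22.066798
Θ = -12.043850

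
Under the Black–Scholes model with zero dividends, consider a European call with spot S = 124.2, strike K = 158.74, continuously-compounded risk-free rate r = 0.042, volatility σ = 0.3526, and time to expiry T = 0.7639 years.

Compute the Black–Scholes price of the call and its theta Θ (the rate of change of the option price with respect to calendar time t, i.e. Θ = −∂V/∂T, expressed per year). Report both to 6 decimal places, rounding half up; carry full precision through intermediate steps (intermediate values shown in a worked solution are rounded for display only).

price = 6.124969
Θ = -9.930957

σ√T = 0.3526·√0.7639 = 0.308177
d₁ = (ln(S/K) + (r+σ²/2)T) / (σ√T) = (ln(124.2/158.74) + (0.042+0.3526²/2)·0.7639) / 0.308177 = (-0.245374 + 0.079570) / 0.308177 = -0.538015
d₂ = d₁ − σ√T = -0.538015 − 0.308177 = -0.846193
e^{−rT} = e^{−0.042·0.7639} = 0.968425
N(d₁) = 0.295283,  N(d₂) = 0.198723
Call price V = S·N(d₁) − K·e^{−rT}·N(d₂) = 36.674179 − 30.549210 = 6.124969
φ(d₁) = (1/√(2π))·e^{−d₁²/2} = 0.345187
Θ = −S·φ(d₁)·σ/(2√T) − r·K·e^{−rT}·N(d₂) = −8.647890 − 1.283067 = -9.930957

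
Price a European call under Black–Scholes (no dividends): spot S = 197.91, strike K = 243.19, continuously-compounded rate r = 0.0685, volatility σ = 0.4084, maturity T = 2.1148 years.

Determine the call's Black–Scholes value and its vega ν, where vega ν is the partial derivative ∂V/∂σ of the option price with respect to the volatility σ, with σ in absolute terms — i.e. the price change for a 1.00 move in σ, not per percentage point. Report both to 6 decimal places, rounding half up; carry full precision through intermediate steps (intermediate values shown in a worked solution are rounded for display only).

σ√T = 0.4084·√2.1148 = 0.593910
d₁ = (ln(S/K) + (r+σ²/2)T) / (σ√T) = (ln(197.91/243.19) + (0.0685+0.4084²/2)·2.1148) / 0.593910 = (-0.206031 + 0.321228) / 0.593910 = 0.193965
d₂ = d₁ − σ√T = 0.193965 − 0.593910 = -0.399945
e^{−rT} = e^{−0.0685·2.1148} = 0.865140
N(d₁) = 0.576898,  N(d₂) = 0.344599
Call price V = S·N(d₁) − K·e^{−rT}·N(d₂) = 114.173928 − 72.501263 = 41.672665
φ(d₁) = (1/√(2π))·e^{−d₁²/2} = 0.391508
ν = S·φ(d₁)·√T = 112.678973

price = 41.672665
ν = 112.678973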